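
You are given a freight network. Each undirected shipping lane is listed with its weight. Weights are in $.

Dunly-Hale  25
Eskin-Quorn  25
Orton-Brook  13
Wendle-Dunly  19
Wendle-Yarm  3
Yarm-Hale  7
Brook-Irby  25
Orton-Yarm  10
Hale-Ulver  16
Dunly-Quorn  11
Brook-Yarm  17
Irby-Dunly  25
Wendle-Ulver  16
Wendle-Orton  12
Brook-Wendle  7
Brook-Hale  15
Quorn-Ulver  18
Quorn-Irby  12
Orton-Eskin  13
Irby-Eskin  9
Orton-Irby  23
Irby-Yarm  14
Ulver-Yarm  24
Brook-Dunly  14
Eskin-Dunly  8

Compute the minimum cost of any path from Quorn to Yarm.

$26

Running Dijkstra from Quorn:
Quorn: 0
Dunly: 11  (via Quorn)
Irby: 12  (via Quorn)
Ulver: 18  (via Quorn)
Eskin: 19  (via Dunly)
Brook: 25  (via Dunly)
Yarm: 26  (via Irby)
Shortest route: Quorn → Irby → Yarm = $26.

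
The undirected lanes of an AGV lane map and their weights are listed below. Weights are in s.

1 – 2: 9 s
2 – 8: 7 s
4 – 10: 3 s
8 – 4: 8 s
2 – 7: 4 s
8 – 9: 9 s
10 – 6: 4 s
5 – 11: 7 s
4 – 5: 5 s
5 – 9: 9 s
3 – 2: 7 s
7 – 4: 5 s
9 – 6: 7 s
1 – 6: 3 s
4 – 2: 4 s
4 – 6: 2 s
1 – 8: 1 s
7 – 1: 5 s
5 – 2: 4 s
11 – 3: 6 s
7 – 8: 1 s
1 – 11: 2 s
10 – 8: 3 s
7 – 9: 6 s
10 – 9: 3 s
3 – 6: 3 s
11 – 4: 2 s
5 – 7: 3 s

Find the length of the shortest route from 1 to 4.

Running Dijkstra from 1:
1: 0
8: 1  (via 1)
7: 2  (via 8)
11: 2  (via 1)
6: 3  (via 1)
4: 4  (via 11)
Shortest route: 1 → 11 → 4 = 4 s.

4 s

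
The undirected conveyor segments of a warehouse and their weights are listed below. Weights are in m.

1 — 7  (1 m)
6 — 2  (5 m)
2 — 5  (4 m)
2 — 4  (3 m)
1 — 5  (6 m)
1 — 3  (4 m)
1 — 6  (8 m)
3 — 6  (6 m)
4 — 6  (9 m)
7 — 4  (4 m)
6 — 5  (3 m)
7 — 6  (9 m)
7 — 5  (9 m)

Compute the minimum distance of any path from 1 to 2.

Shortest distances from 1:
1: 0
7: 1  (via 1)
3: 4  (via 1)
4: 5  (via 7)
5: 6  (via 1)
2: 8  (via 4)
Shortest route: 1–7–4–2 = 8 m.

8 m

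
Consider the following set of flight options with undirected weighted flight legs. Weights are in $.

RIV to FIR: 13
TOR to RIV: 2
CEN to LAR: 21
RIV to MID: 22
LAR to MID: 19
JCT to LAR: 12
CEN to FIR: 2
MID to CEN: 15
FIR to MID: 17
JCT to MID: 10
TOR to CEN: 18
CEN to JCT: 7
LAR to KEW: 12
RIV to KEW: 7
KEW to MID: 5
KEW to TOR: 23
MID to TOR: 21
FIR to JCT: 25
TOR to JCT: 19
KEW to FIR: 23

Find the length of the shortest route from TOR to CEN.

$17

Enumerating some paths:
TOR → RIV → KEW → MID → CEN: 2+7+5+15 = 29
TOR → CEN: 18 = 18
TOR → JCT → CEN: 19+7 = 26
TOR → RIV → FIR → CEN: 2+13+2 = 17
The minimum is $17 via TOR → RIV → FIR → CEN.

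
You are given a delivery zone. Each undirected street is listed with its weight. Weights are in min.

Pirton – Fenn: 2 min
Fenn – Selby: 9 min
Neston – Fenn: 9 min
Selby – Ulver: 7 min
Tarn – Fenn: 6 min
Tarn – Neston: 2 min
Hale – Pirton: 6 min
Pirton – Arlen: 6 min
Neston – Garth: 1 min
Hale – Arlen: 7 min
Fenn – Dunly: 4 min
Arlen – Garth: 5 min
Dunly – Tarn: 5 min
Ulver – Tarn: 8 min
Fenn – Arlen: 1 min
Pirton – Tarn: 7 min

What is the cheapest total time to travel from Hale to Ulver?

21 min

Settle nodes by increasing distance from Hale:
Hale: 0
Pirton: 6  (via Hale)
Arlen: 7  (via Hale)
Fenn: 8  (via Pirton)
Dunly: 12  (via Fenn)
Garth: 12  (via Arlen)
Tarn: 13  (via Pirton)
Neston: 13  (via Garth)
Selby: 17  (via Fenn)
Ulver: 21  (via Tarn)
Shortest route: Hale–Pirton–Tarn–Ulver = 21 min.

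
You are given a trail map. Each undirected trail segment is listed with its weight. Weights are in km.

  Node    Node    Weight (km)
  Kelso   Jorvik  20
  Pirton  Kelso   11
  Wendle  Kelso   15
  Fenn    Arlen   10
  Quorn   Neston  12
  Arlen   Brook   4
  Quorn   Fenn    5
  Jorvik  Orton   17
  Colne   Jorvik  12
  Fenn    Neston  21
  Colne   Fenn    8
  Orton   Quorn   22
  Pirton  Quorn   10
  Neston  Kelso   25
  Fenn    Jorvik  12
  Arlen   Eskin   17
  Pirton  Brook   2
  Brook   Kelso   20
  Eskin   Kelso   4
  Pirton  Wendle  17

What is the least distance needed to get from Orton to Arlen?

Running Dijkstra from Orton:
Orton: 0
Jorvik: 17  (via Orton)
Quorn: 22  (via Orton)
Fenn: 27  (via Quorn)
Colne: 29  (via Jorvik)
Pirton: 32  (via Quorn)
Brook: 34  (via Pirton)
Neston: 34  (via Quorn)
Kelso: 37  (via Jorvik)
Arlen: 37  (via Fenn)
Shortest route: Orton → Quorn → Fenn → Arlen = 37 km.

37 km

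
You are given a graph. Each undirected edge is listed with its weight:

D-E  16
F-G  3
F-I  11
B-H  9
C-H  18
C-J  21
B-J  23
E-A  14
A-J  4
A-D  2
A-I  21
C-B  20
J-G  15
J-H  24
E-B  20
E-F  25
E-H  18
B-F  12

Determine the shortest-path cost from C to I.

Candidate routes:
C–J–G–F–I: 21+15+3+11 = 50
C–J–A–I: 21+4+21 = 46
C–B–F–I: 20+12+11 = 43
C–H–B–F–I: 18+9+12+11 = 50
The minimum is 43 via C–B–F–I.

43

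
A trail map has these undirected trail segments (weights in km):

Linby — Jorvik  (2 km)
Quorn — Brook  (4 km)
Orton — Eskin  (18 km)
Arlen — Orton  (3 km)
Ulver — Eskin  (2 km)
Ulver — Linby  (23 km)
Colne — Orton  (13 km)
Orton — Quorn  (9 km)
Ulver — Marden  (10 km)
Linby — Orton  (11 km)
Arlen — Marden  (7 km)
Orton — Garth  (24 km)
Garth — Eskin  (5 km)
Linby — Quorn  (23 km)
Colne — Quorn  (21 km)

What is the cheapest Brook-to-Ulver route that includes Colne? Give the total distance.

58 km

Shortest Brook→Colne: Brook–Quorn–Colne = 25
Shortest Colne→Ulver: Colne–Orton–Arlen–Marden–Ulver = 33
Total via Colne: 25 + 33 = 58 km.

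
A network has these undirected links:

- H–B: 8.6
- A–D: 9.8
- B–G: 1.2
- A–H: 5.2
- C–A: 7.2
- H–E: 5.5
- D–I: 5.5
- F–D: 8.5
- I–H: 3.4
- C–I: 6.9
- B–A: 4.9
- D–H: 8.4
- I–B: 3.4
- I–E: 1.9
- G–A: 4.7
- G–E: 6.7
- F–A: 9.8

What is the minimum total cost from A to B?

4.9

Enumerating some paths:
A - G - B: 4.7+1.2 = 5.9
A - B: 4.9 = 4.9
A - H - I - B: 5.2+3.4+3.4 = 12
Cheapest is A - B at 4.9.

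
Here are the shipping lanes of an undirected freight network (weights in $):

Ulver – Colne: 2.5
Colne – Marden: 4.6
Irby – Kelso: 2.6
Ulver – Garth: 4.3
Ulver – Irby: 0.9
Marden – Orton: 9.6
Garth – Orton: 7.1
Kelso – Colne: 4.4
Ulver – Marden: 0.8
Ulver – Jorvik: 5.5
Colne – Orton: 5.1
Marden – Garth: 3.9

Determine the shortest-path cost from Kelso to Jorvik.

Compare a few routes:
Kelso–Irby–Ulver–Jorvik: 2.6+0.9+5.5 = 9
Kelso–Colne–Ulver–Jorvik: 4.4+2.5+5.5 = 12.4
The minimum is $9 via Kelso–Irby–Ulver–Jorvik.

$9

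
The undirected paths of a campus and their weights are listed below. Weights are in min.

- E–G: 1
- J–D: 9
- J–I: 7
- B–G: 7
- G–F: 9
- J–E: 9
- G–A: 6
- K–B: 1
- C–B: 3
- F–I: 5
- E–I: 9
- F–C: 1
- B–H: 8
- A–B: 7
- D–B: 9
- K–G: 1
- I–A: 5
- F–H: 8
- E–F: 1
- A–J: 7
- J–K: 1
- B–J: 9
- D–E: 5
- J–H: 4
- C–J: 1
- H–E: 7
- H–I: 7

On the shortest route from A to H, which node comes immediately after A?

Compare a few routes:
A - G - K - J - H: 6+1+1+4 = 12
A - J - H: 7+4 = 11
The minimum is 11 min via A - J - H.
So from A the first move is to J.

J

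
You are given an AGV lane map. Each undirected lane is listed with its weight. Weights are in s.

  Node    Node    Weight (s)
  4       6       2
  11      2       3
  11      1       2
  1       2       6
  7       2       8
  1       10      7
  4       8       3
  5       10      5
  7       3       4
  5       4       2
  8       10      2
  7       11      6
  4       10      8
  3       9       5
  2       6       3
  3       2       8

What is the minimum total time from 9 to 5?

20 s

Compare a few routes:
9–3–2–6–4–5: 5+8+3+2+2 = 20
9–3–2–6–4–8–10–5: 5+8+3+2+3+2+5 = 28
9–3–7–2–6–4–5: 5+4+8+3+2+2 = 24
9–3–7–11–2–6–4–5: 5+4+6+3+3+2+2 = 25
Cheapest is 9–3–2–6–4–5 at 20 s.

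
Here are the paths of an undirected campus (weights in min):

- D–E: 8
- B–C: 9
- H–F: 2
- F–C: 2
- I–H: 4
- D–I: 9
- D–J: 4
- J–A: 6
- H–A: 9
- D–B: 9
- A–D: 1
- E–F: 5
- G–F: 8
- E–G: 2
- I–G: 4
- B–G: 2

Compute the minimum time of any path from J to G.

14 min

Candidate routes:
J–D–E–G: 4+8+2 = 14
J–D–B–G: 4+9+2 = 15
The minimum is 14 min via J–D–E–G.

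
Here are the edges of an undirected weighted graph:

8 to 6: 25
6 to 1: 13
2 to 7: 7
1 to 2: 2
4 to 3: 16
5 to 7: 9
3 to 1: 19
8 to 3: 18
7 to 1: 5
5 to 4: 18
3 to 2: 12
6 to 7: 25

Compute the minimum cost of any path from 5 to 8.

46

Candidate routes:
5–7–1–6–8: 9+5+13+25 = 52
5–7–2–3–8: 9+7+12+18 = 46
5–4–3–8: 18+16+18 = 52
5–7–1–3–8: 9+5+19+18 = 51
Cheapest is 5–7–2–3–8 at 46.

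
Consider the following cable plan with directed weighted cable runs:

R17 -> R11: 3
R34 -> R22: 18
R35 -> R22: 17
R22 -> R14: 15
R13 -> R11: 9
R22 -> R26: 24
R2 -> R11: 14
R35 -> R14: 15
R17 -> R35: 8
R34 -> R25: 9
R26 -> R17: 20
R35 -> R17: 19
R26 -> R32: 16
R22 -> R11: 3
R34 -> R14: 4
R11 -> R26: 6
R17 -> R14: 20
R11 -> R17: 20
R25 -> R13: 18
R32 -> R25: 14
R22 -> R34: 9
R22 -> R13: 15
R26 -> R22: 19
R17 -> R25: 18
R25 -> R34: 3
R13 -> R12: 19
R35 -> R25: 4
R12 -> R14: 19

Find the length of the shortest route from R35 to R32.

Settle nodes by increasing distance from R35:
R35: 0
R25: 4  (via R35)
R34: 7  (via R25)
R14: 11  (via R34)
R22: 17  (via R35)
R17: 19  (via R35)
R11: 20  (via R22)
R13: 22  (via R25)
R26: 26  (via R11)
R12: 41  (via R13)
R32: 42  (via R26)
Shortest route: R35 → R22 → R11 → R26 → R32 = 42.

42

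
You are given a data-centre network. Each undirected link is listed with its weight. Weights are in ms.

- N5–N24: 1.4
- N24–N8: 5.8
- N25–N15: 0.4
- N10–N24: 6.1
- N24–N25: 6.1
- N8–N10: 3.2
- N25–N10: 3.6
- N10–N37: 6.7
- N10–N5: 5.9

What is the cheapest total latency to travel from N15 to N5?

7.9 ms

Running Dijkstra from N15:
N15: 0
N25: 0.4  (via N15)
N10: 4  (via N25)
N24: 6.5  (via N25)
N8: 7.2  (via N10)
N5: 7.9  (via N24)
Shortest route: N15–N25–N24–N5 = 7.9 ms.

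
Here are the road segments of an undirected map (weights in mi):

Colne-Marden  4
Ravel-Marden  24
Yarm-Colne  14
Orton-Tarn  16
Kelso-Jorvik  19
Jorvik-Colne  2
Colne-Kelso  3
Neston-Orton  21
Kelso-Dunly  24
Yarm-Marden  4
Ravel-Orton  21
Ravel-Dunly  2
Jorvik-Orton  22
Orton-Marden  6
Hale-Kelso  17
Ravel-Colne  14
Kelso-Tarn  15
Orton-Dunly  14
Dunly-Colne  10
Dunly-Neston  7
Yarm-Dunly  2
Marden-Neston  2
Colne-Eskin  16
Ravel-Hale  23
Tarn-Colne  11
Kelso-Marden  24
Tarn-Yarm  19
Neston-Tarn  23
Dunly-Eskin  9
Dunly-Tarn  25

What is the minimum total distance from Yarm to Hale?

27 mi

Enumerating some paths:
Yarm–Dunly–Colne–Kelso–Hale: 2+10+3+17 = 32
Yarm–Marden–Colne–Kelso–Hale: 4+4+3+17 = 28
Yarm–Dunly–Ravel–Hale: 2+2+23 = 27
Cheapest is Yarm–Dunly–Ravel–Hale at 27 mi.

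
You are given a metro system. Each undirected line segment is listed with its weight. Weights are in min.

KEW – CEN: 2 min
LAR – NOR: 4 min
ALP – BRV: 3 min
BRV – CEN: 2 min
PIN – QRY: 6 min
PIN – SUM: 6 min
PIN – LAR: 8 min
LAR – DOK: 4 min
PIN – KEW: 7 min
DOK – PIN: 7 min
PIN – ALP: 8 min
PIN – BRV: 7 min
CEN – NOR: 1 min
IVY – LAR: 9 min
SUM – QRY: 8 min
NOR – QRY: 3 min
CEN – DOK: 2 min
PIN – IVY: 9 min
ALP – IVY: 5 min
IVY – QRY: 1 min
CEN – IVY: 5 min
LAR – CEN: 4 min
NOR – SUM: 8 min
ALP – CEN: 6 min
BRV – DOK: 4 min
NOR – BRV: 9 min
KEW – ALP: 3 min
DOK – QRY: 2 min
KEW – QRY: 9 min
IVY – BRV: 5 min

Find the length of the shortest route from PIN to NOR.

9 min

Running Dijkstra from PIN:
PIN: 0
QRY: 6  (via PIN)
SUM: 6  (via PIN)
IVY: 7  (via QRY)
BRV: 7  (via PIN)
DOK: 7  (via PIN)
KEW: 7  (via PIN)
LAR: 8  (via PIN)
ALP: 8  (via PIN)
CEN: 9  (via BRV)
NOR: 9  (via QRY)
Shortest route: PIN–QRY–NOR = 9 min.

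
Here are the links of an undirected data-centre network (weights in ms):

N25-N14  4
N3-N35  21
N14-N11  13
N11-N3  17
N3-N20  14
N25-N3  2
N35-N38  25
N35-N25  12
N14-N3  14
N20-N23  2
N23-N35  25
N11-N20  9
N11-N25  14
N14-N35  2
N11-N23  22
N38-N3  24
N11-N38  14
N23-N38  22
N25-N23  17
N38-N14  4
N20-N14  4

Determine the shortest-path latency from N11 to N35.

15 ms

Enumerating some paths:
N11 → N38 → N14 → N35: 14+4+2 = 20
N11 → N14 → N35: 13+2 = 15
N11 → N25 → N14 → N35: 14+4+2 = 20
Cheapest is N11 → N14 → N35 at 15 ms.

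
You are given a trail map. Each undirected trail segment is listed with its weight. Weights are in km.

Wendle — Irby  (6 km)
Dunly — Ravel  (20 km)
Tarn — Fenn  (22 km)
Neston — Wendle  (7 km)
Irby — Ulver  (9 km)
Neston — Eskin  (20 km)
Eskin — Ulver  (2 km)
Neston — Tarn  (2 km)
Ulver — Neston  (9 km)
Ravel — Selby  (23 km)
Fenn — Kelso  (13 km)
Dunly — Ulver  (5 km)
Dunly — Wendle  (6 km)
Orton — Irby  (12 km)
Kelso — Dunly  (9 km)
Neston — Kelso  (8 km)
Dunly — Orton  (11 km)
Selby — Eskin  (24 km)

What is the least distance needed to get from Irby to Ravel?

Settle nodes by increasing distance from Irby:
Irby: 0
Wendle: 6  (via Irby)
Ulver: 9  (via Irby)
Eskin: 11  (via Ulver)
Dunly: 12  (via Wendle)
Orton: 12  (via Irby)
Neston: 13  (via Wendle)
Tarn: 15  (via Neston)
Kelso: 21  (via Dunly)
Ravel: 32  (via Dunly)
Shortest route: Irby–Wendle–Dunly–Ravel = 32 km.

32 km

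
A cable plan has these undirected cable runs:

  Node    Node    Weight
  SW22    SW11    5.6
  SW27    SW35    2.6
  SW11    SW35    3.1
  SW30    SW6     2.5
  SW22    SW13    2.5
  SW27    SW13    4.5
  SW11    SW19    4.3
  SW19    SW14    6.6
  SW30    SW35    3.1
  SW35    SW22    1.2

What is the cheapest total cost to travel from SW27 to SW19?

10

Shortest distances from SW27:
SW27: 0
SW35: 2.6  (via SW27)
SW22: 3.8  (via SW35)
SW13: 4.5  (via SW27)
SW11: 5.7  (via SW35)
SW30: 5.7  (via SW35)
SW6: 8.2  (via SW30)
SW19: 10  (via SW11)
Shortest route: SW27 → SW35 → SW11 → SW19 = 10.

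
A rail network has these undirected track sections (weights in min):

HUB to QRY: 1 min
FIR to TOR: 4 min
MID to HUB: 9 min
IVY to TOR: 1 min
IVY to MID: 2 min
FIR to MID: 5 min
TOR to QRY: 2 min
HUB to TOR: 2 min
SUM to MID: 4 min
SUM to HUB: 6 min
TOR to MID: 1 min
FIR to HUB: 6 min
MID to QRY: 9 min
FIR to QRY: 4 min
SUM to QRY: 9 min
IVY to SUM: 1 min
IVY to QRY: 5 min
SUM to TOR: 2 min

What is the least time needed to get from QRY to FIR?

4 min

Candidate routes:
QRY–FIR: 4 = 4
QRY–TOR–FIR: 2+4 = 6
Cheapest is QRY–FIR at 4 min.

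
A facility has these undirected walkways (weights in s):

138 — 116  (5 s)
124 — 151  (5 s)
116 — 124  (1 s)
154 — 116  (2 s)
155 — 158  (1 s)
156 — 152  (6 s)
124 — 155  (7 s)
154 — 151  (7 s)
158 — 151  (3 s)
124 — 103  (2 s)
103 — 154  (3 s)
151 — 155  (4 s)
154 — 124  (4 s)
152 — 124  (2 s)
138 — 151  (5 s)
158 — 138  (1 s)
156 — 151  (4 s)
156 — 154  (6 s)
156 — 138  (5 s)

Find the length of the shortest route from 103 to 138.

8 s

Settle nodes by increasing distance from 103:
103: 0
124: 2  (via 103)
116: 3  (via 124)
154: 3  (via 103)
152: 4  (via 124)
151: 7  (via 124)
138: 8  (via 116)
Shortest route: 103–124–116–138 = 8 s.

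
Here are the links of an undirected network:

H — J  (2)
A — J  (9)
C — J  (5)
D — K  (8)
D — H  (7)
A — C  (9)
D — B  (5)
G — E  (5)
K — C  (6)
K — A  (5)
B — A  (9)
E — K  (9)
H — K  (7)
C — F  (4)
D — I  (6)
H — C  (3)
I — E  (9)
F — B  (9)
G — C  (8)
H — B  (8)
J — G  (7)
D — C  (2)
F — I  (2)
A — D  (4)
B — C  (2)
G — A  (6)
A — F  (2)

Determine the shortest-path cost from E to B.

15

Compare a few routes:
E - I - F - C - B: 9+2+4+2 = 17
E - G - C - B: 5+8+2 = 15
Cheapest is E - G - C - B at 15.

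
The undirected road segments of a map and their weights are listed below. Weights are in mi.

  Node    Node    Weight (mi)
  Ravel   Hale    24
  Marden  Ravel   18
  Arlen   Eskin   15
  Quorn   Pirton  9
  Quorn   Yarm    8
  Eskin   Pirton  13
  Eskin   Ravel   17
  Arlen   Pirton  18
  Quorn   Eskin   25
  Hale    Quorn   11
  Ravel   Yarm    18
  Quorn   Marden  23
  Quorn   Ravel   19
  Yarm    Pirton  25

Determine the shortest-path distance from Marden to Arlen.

Shortest distances from Marden:
Marden: 0
Ravel: 18  (via Marden)
Quorn: 23  (via Marden)
Yarm: 31  (via Quorn)
Pirton: 32  (via Quorn)
Hale: 34  (via Quorn)
Eskin: 35  (via Ravel)
Arlen: 50  (via Pirton)
Shortest route: Marden–Quorn–Pirton–Arlen = 50 mi.

50 mi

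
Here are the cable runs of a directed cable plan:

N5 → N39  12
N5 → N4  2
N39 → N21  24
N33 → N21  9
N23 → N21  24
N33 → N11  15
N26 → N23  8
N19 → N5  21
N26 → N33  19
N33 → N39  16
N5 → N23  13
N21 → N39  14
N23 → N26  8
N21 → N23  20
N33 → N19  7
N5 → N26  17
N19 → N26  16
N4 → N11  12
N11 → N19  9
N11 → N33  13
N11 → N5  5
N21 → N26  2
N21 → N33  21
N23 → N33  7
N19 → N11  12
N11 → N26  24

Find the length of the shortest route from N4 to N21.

Running Dijkstra from N4:
N4: 0
N11: 12  (via N4)
N5: 17  (via N11)
N19: 21  (via N11)
N33: 25  (via N11)
N39: 29  (via N5)
N23: 30  (via N5)
N21: 34  (via N33)
Shortest route: N4–N11–N33–N21 = 34.

34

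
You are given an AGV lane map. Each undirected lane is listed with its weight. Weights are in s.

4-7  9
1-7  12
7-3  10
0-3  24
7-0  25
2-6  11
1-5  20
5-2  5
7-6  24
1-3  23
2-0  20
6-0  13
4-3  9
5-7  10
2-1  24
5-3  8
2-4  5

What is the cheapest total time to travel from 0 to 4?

Running Dijkstra from 0:
0: 0
6: 13  (via 0)
2: 20  (via 0)
3: 24  (via 0)
4: 25  (via 2)
Shortest route: 0–2–4 = 25 s.

25 s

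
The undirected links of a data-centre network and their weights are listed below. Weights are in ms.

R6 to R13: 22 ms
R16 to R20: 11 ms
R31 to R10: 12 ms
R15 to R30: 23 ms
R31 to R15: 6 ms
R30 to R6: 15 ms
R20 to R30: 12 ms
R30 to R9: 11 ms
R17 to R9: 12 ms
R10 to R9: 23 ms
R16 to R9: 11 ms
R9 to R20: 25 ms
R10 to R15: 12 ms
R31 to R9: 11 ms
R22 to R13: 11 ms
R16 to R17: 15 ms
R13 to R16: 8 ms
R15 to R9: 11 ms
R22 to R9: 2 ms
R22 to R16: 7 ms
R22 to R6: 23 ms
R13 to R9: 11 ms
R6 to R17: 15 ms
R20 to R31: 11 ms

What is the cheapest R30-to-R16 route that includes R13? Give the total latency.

30 ms

Shortest R30→R13: R30 → R9 → R13 = 22
Best R13 to R16: R13 → R16 costing 8
Total via R13: 22 + 8 = 30 ms.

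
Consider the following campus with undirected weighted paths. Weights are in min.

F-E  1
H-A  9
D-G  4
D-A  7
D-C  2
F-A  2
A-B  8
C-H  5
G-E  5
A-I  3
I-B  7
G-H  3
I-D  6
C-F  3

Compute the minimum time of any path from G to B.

16 min

Settle nodes by increasing distance from G:
G: 0
H: 3  (via G)
D: 4  (via G)
E: 5  (via G)
C: 6  (via D)
F: 6  (via E)
A: 8  (via F)
I: 10  (via D)
B: 16  (via A)
Shortest route: G–E–F–A–B = 16 min.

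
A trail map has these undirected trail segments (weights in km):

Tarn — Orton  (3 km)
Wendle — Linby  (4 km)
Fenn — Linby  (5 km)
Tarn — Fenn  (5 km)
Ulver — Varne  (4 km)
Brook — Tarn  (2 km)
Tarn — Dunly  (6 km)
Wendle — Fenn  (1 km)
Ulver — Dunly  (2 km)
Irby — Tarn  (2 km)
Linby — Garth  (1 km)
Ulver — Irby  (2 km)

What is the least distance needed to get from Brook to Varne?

Enumerating some paths:
Brook–Tarn–Dunly–Ulver–Varne: 2+6+2+4 = 14
Brook–Tarn–Irby–Ulver–Varne: 2+2+2+4 = 10
The minimum is 10 km via Brook–Tarn–Irby–Ulver–Varne.

10 km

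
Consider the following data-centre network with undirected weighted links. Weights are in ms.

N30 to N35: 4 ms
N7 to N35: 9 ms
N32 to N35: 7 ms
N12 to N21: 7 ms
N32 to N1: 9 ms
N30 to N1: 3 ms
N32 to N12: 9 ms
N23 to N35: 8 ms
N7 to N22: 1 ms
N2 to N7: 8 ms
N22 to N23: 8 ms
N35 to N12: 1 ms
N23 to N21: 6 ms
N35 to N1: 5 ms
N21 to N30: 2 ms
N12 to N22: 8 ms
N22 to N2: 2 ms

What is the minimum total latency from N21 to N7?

15 ms

Compare a few routes:
N21 → N30 → N35 → N12 → N22 → N7: 2+4+1+8+1 = 16
N21 → N12 → N22 → N7: 7+8+1 = 16
N21 → N12 → N35 → N7: 7+1+9 = 17
N21 → N30 → N35 → N7: 2+4+9 = 15
The minimum is 15 ms via N21 → N30 → N35 → N7.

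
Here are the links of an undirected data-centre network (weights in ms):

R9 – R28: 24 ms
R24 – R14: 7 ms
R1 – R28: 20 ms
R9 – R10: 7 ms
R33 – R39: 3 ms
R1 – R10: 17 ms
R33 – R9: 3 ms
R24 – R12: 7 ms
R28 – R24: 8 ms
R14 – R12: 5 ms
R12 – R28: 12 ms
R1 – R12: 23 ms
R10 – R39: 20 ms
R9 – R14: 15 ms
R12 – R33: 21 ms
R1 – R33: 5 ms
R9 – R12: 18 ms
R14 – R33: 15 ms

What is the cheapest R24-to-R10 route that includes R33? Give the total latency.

Shortest R24→R33: R24–R14–R33 = 22
Shortest R33→R10: R33–R9–R10 = 10
Total via R33: 22 + 10 = 32 ms.

32 ms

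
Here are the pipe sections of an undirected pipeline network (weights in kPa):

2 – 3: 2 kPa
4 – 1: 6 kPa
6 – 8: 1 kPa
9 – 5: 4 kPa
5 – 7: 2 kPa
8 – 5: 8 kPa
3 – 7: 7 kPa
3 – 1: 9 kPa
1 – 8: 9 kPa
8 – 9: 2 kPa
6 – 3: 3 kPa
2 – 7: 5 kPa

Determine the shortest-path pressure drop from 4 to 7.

Enumerating some paths:
4 - 1 - 8 - 9 - 5 - 7: 6+9+2+4+2 = 23
4 - 1 - 3 - 7: 6+9+7 = 22
Cheapest is 4 - 1 - 3 - 7 at 22 kPa.

22 kPa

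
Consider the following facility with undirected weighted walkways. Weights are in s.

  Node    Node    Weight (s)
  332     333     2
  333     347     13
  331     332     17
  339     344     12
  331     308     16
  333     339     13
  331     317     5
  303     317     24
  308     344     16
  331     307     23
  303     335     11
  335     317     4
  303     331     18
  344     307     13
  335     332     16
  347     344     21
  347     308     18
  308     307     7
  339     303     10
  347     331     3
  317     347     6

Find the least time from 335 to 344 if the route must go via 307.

45 s

Shortest 335→307: 335–317–331–307 = 32
Shortest 307→344: 307–344 = 13
Total via 307: 32 + 13 = 45 s.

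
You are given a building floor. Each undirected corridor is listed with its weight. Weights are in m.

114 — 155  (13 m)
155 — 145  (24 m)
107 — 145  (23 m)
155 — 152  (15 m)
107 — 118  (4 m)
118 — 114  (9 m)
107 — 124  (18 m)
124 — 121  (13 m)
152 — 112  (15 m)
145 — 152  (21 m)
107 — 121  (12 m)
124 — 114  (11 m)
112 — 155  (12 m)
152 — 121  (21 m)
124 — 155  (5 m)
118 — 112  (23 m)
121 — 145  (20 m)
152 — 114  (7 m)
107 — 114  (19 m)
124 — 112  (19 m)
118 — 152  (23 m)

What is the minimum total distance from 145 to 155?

24 m

Candidate routes:
145 → 152 → 155: 21+15 = 36
145 → 155: 24 = 24
145 → 121 → 124 → 155: 20+13+5 = 38
The minimum is 24 m via 145 → 155.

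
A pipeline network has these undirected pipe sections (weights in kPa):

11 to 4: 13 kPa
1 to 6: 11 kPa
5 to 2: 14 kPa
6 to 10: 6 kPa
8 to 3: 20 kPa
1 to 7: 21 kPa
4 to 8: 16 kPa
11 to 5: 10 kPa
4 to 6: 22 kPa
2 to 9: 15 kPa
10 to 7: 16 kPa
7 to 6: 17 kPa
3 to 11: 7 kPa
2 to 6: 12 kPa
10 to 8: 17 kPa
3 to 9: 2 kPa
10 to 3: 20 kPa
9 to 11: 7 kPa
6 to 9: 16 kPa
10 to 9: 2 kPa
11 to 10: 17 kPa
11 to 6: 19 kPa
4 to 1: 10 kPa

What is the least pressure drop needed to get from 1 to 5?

33 kPa

Enumerating some paths:
1 → 6 → 10 → 9 → 11 → 5: 11+6+2+7+10 = 36
1 → 4 → 11 → 5: 10+13+10 = 33
Cheapest is 1 → 4 → 11 → 5 at 33 kPa.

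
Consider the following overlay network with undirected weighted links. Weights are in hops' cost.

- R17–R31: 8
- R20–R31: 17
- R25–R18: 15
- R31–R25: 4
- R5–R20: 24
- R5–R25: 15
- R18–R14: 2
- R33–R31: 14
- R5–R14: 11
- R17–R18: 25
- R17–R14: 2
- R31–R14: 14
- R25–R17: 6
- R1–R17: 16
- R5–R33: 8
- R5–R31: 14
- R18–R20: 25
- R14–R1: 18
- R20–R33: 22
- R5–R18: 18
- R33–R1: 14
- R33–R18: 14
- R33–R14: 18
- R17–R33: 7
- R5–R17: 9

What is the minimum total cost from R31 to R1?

24 hops' cost

Running Dijkstra from R31:
R31: 0
R25: 4  (via R31)
R17: 8  (via R31)
R14: 10  (via R17)
R18: 12  (via R14)
R5: 14  (via R31)
R33: 14  (via R31)
R20: 17  (via R31)
R1: 24  (via R17)
Shortest route: R31–R17–R1 = 24 hops' cost.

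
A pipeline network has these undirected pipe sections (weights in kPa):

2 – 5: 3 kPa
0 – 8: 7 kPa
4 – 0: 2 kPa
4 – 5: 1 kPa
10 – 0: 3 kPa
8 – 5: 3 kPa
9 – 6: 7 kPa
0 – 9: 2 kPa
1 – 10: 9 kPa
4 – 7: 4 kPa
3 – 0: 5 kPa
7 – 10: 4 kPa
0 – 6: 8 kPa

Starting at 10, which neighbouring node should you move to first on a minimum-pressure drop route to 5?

Candidate routes:
10 - 0 - 4 - 5: 3+2+1 = 6
10 - 7 - 4 - 5: 4+4+1 = 9
The minimum is 6 kPa via 10 - 0 - 4 - 5.
So from 10 the first move is to 0.

0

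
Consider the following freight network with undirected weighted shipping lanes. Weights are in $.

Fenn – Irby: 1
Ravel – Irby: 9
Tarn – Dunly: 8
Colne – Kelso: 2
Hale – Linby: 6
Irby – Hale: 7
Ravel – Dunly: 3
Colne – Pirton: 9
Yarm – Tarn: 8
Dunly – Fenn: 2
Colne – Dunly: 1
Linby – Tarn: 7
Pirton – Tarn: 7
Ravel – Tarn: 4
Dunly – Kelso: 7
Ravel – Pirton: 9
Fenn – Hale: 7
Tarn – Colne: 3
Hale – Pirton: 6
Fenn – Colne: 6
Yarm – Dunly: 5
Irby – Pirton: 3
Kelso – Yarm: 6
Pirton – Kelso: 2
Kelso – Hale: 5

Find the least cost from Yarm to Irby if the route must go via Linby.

$28

Best Yarm to Linby: Yarm–Tarn–Linby costing 15
Shortest Linby→Irby: Linby–Hale–Irby = 13
Total via Linby: 15 + 13 = $28.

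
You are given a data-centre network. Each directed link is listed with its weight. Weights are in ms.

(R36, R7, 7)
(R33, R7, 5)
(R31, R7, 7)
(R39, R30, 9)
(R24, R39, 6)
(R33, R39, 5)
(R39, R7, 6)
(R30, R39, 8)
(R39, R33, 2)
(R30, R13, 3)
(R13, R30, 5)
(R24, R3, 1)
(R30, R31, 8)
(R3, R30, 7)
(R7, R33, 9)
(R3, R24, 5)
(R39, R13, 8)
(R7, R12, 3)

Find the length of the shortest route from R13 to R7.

Candidate routes:
R13 → R30 → R39 → R7: 5+8+6 = 19
R13 → R30 → R31 → R7: 5+8+7 = 20
The minimum is 19 ms via R13 → R30 → R39 → R7.

19 ms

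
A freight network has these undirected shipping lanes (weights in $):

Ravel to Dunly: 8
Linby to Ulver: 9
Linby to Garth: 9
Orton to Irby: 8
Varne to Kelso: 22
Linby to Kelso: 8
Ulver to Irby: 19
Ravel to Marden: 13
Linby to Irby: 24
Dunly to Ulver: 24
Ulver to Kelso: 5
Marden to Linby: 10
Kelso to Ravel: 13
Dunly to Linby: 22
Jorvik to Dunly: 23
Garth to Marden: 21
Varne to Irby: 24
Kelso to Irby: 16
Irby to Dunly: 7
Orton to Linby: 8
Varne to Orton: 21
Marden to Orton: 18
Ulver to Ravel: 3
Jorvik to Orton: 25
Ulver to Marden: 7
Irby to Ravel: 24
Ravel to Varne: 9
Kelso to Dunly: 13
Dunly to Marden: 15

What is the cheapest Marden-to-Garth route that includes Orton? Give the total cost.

Best Marden to Orton: Marden → Orton costing 18
Best Orton to Garth: Orton → Linby → Garth costing 17
Total via Orton: 18 + 17 = $35.

$35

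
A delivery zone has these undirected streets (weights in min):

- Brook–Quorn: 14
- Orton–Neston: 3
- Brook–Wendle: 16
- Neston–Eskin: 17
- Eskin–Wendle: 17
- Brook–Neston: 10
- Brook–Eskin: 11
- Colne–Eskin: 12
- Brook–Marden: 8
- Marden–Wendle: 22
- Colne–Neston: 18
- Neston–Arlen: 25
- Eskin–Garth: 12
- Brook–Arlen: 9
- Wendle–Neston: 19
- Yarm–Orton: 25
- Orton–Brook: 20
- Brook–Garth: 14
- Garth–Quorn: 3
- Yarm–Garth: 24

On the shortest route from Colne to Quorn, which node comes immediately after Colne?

Eskin

Enumerating some paths:
Colne - Eskin - Garth - Quorn: 12+12+3 = 27
Colne - Neston - Brook - Quorn: 18+10+14 = 42
Colne - Eskin - Brook - Garth - Quorn: 12+11+14+3 = 40
Colne - Eskin - Brook - Quorn: 12+11+14 = 37
The minimum is 27 min via Colne - Eskin - Garth - Quorn.
So from Colne the first move is to Eskin.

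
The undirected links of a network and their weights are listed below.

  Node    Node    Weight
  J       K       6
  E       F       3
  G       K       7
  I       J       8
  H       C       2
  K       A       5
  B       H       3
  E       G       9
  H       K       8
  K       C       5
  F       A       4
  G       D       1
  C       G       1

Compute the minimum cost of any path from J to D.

Running Dijkstra from J:
J: 0
K: 6  (via J)
I: 8  (via J)
A: 11  (via K)
C: 11  (via K)
G: 12  (via C)
D: 13  (via G)
Shortest route: J–K–C–G–D = 13.

13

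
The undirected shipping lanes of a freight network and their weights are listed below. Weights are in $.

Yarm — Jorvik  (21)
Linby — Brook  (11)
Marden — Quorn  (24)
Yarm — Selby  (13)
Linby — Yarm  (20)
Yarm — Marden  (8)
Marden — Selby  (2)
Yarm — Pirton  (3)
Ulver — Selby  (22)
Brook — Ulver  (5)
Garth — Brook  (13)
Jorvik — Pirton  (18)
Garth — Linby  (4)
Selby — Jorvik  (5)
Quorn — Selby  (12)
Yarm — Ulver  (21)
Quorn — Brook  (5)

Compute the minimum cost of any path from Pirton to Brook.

Running Dijkstra from Pirton:
Pirton: 0
Yarm: 3  (via Pirton)
Marden: 11  (via Yarm)
Selby: 13  (via Marden)
Jorvik: 18  (via Pirton)
Linby: 23  (via Yarm)
Ulver: 24  (via Yarm)
Quorn: 25  (via Selby)
Garth: 27  (via Linby)
Brook: 29  (via Ulver)
Shortest route: Pirton → Yarm → Ulver → Brook = $29.

$29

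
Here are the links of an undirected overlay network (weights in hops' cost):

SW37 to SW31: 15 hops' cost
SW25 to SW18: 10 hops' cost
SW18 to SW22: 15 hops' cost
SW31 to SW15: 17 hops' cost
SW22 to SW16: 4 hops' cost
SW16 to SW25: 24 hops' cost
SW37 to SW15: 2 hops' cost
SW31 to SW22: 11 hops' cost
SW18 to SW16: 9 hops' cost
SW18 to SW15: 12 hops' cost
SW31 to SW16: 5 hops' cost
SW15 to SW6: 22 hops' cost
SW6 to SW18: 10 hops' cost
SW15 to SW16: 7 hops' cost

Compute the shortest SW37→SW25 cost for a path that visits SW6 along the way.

Shortest SW37→SW6: SW37–SW15–SW6 = 24
Best SW6 to SW25: SW6–SW18–SW25 costing 20
Total via SW6: 24 + 20 = 44 hops' cost.

44 hops' cost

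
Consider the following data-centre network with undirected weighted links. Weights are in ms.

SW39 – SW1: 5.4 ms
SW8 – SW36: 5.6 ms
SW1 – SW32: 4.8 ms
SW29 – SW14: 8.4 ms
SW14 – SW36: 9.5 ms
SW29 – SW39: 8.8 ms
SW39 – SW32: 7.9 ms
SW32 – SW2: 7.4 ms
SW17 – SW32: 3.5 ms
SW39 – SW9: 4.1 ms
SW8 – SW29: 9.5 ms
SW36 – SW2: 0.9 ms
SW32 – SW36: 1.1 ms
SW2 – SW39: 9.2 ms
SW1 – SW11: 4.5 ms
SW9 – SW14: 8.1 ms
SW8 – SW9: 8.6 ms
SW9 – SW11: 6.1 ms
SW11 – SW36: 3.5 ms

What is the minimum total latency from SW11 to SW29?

18.6 ms

Shortest distances from SW11:
SW11: 0
SW36: 3.5  (via SW11)
SW2: 4.4  (via SW36)
SW1: 4.5  (via SW11)
SW32: 4.6  (via SW36)
SW9: 6.1  (via SW11)
SW17: 8.1  (via SW32)
SW8: 9.1  (via SW36)
SW39: 9.9  (via SW1)
SW14: 13  (via SW36)
SW29: 18.6  (via SW8)
Shortest route: SW11 → SW36 → SW8 → SW29 = 18.6 ms.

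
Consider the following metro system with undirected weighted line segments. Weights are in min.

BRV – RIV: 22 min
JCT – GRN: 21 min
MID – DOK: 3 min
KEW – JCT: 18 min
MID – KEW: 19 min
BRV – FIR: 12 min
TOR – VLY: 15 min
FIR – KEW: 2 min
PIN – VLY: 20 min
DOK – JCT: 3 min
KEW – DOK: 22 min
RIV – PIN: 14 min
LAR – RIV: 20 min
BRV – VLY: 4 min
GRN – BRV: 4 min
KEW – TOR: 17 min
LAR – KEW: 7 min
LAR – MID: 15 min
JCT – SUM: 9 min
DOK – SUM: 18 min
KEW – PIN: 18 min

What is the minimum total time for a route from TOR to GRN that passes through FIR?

35 min

Best TOR to FIR: TOR–KEW–FIR costing 19
Shortest FIR→GRN: FIR–BRV–GRN = 16
Total via FIR: 19 + 16 = 35 min.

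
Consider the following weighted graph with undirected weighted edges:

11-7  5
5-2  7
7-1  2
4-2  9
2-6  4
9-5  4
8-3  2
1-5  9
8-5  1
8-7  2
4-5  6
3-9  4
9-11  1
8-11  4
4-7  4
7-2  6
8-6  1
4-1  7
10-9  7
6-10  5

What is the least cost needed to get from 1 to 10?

Settle nodes by increasing distance from 1:
1: 0
7: 2  (via 1)
8: 4  (via 7)
5: 5  (via 8)
6: 5  (via 8)
3: 6  (via 8)
4: 6  (via 7)
11: 7  (via 7)
2: 8  (via 7)
9: 8  (via 11)
10: 10  (via 6)
Shortest route: 1 → 7 → 8 → 6 → 10 = 10.

10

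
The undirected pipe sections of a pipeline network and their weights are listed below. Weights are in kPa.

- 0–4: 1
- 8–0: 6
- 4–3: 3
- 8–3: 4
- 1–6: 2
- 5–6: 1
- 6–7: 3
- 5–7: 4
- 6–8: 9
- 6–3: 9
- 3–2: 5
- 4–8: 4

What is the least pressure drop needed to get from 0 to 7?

16 kPa

Running Dijkstra from 0:
0: 0
4: 1  (via 0)
3: 4  (via 4)
8: 5  (via 4)
2: 9  (via 3)
6: 13  (via 3)
5: 14  (via 6)
1: 15  (via 6)
7: 16  (via 6)
Shortest route: 0 → 4 → 3 → 6 → 7 = 16 kPa.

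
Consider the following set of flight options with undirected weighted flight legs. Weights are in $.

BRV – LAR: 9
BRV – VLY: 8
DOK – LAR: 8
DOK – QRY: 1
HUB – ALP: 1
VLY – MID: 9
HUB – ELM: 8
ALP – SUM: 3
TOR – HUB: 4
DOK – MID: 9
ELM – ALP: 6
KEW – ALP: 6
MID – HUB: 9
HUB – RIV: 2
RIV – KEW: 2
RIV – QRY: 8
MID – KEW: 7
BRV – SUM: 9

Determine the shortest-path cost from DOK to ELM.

Candidate routes:
DOK → QRY → RIV → HUB → ALP → ELM: 1+8+2+1+6 = 18
DOK → QRY → RIV → HUB → ELM: 1+8+2+8 = 19
Cheapest is DOK → QRY → RIV → HUB → ALP → ELM at $18.

$18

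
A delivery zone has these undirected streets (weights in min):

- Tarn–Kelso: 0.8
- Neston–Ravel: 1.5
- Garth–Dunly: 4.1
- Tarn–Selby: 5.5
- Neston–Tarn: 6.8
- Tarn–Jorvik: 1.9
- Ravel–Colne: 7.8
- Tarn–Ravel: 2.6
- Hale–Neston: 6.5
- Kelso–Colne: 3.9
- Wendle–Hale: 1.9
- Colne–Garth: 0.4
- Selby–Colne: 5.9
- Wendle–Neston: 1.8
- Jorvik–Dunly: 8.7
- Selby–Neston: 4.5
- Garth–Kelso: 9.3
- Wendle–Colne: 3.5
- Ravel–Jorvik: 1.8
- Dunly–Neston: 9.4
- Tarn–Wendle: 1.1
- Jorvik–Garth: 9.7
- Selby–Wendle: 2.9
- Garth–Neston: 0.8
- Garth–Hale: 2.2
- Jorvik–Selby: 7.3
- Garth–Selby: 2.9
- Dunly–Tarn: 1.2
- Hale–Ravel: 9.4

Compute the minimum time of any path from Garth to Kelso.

Settle nodes by increasing distance from Garth:
Garth: 0
Colne: 0.4  (via Garth)
Neston: 0.8  (via Garth)
Hale: 2.2  (via Garth)
Ravel: 2.3  (via Neston)
Wendle: 2.6  (via Neston)
Selby: 2.9  (via Garth)
Tarn: 3.7  (via Wendle)
Jorvik: 4.1  (via Ravel)
Dunly: 4.1  (via Garth)
Kelso: 4.3  (via Colne)
Shortest route: Garth–Colne–Kelso = 4.3 min.

4.3 min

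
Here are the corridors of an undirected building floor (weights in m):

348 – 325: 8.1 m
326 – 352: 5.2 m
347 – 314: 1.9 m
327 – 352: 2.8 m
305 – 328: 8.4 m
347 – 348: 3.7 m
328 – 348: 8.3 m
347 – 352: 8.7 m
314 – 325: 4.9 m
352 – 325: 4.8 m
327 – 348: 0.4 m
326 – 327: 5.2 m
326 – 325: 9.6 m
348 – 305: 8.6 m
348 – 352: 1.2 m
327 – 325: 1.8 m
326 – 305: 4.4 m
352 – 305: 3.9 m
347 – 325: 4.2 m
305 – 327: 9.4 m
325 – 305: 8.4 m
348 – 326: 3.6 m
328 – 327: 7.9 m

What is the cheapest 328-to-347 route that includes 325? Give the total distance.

Shortest 328→325: 328 → 327 → 325 = 9.7
Shortest 325→347: 325 → 347 = 4.2
Total via 325: 9.7 + 4.2 = 13.9 m.

13.9 m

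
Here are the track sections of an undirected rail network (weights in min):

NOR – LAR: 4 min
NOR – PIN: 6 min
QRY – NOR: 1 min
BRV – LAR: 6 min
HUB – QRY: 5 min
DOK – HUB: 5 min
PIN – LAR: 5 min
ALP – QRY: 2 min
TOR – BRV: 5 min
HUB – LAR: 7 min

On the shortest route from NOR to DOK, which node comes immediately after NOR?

Candidate routes:
NOR–QRY–HUB–DOK: 1+5+5 = 11
NOR–LAR–HUB–DOK: 4+7+5 = 16
NOR–PIN–LAR–HUB–DOK: 6+5+7+5 = 23
The minimum is 11 min via NOR–QRY–HUB–DOK.
So from NOR the first move is to QRY.

QRY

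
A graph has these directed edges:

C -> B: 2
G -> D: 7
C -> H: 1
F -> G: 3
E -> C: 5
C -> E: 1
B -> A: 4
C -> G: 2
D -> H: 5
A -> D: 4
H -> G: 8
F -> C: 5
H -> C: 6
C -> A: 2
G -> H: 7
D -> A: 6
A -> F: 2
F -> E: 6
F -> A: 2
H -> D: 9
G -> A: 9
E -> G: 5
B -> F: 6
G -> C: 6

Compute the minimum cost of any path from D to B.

Running Dijkstra from D:
D: 0
H: 5  (via D)
A: 6  (via D)
F: 8  (via A)
C: 11  (via H)
G: 11  (via F)
E: 12  (via C)
B: 13  (via C)
Shortest route: D–H–C–B = 13.

13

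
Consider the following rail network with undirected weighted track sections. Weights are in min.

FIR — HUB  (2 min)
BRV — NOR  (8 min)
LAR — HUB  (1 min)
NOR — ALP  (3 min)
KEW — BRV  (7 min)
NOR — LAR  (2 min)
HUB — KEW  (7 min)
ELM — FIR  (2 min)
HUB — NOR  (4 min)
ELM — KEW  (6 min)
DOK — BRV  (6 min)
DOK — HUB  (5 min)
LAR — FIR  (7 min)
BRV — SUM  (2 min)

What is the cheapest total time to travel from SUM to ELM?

15 min

Compare a few routes:
SUM - BRV - KEW - ELM: 2+7+6 = 15
SUM - BRV - DOK - HUB - FIR - ELM: 2+6+5+2+2 = 17
The minimum is 15 min via SUM - BRV - KEW - ELM.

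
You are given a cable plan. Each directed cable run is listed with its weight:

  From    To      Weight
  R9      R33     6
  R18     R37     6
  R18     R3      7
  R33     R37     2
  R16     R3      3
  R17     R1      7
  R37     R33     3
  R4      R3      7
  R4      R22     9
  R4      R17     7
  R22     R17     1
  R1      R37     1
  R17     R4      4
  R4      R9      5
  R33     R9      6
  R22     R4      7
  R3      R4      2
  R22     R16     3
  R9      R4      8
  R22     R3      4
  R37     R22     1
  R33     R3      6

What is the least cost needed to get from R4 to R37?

Running Dijkstra from R4:
R4: 0
R9: 5  (via R4)
R17: 7  (via R4)
R3: 7  (via R4)
R22: 9  (via R4)
R33: 11  (via R9)
R16: 12  (via R22)
R37: 13  (via R33)
Shortest route: R4–R9–R33–R37 = 13.

13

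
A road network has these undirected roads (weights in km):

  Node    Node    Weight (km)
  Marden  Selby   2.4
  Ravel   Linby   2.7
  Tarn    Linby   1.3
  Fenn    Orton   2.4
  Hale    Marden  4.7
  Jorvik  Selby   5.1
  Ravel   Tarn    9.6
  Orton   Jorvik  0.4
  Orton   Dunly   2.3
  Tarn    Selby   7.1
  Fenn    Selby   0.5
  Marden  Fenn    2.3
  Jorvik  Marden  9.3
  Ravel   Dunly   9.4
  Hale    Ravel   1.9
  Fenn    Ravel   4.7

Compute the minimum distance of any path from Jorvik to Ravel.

7.5 km

Candidate routes:
Jorvik - Orton - Fenn - Marden - Hale - Ravel: 0.4+2.4+2.3+4.7+1.9 = 11.7
Jorvik - Orton - Dunly - Ravel: 0.4+2.3+9.4 = 12.1
Jorvik - Orton - Fenn - Ravel: 0.4+2.4+4.7 = 7.5
Jorvik - Selby - Fenn - Ravel: 5.1+0.5+4.7 = 10.3
The minimum is 7.5 km via Jorvik - Orton - Fenn - Ravel.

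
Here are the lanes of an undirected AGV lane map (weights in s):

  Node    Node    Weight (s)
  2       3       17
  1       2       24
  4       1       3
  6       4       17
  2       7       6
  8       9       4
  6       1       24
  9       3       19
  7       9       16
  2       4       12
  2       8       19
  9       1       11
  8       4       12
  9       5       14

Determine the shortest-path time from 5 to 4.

Running Dijkstra from 5:
5: 0
9: 14  (via 5)
8: 18  (via 9)
1: 25  (via 9)
4: 28  (via 1)
Shortest route: 5–9–1–4 = 28 s.

28 s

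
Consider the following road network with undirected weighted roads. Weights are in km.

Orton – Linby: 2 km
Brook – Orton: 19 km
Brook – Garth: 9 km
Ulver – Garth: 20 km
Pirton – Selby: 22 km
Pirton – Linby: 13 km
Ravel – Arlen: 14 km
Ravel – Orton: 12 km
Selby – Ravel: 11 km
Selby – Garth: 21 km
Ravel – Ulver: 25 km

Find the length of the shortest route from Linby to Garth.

Shortest distances from Linby:
Linby: 0
Orton: 2  (via Linby)
Pirton: 13  (via Linby)
Ravel: 14  (via Orton)
Brook: 21  (via Orton)
Selby: 25  (via Ravel)
Arlen: 28  (via Ravel)
Garth: 30  (via Brook)
Shortest route: Linby–Orton–Brook–Garth = 30 km.

30 km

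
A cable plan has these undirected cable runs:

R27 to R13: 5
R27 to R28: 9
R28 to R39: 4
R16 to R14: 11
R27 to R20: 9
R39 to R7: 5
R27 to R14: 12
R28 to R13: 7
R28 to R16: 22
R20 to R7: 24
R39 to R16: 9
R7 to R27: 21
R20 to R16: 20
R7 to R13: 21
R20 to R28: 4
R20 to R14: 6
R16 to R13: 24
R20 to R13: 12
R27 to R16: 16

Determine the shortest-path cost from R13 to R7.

16

Running Dijkstra from R13:
R13: 0
R27: 5  (via R13)
R28: 7  (via R13)
R20: 11  (via R28)
R39: 11  (via R28)
R7: 16  (via R39)
Shortest route: R13–R28–R39–R7 = 16.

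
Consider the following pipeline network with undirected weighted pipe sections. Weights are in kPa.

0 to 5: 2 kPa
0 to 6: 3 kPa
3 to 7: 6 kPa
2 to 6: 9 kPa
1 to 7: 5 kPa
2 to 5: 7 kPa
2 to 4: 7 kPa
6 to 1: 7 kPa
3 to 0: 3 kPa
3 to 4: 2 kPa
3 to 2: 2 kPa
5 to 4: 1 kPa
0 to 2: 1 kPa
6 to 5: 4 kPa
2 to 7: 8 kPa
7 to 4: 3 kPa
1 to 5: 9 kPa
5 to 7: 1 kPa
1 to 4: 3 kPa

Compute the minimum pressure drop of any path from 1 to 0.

6 kPa

Settle nodes by increasing distance from 1:
1: 0
4: 3  (via 1)
5: 4  (via 4)
3: 5  (via 4)
7: 5  (via 1)
0: 6  (via 5)
Shortest route: 1 → 4 → 5 → 0 = 6 kPa.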